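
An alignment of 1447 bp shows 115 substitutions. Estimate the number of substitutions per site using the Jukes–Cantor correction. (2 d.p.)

p = 115/1447 ≈ 0.079475.
d = −(3/4) ln(1 − 4p/3) = −0.75 ln(1 − 0.105967) = −0.75 ln(0.894033)
  = −0.75 × (-0.112013) = 0.084010 substitutions/site.

0.08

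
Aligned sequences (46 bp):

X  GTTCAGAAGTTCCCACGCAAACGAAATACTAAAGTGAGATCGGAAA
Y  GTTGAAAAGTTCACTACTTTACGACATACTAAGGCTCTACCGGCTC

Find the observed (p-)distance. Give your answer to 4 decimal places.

The sequences differ at 19 of 46 positions.
p = 19/46 = 0.413043… ≈ 0.4130 (to 4 d.p.).

0.4130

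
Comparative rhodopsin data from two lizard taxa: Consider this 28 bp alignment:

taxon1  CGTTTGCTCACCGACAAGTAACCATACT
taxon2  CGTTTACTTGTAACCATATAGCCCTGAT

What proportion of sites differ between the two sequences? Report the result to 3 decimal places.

The sequences differ at 13 of 28 positions.
p = 13/28 = 0.464285… ≈ 0.464 (to 3 d.p.).

0.464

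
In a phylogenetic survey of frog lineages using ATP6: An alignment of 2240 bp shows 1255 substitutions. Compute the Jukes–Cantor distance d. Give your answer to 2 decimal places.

1.03

p = 1255/2240 ≈ 0.560268.
d = −(3/4) ln(1 − 4p/3) = −0.75 ln(1 − 0.747024) = −0.75 ln(0.252976)
  = −0.75 × (-1.374461) = 1.030846 substitutions/site.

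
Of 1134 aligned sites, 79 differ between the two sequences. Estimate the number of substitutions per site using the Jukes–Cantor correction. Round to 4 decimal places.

0.0731

p = 79/1134 ≈ 0.069665.
d = −(3/4) ln(1 − 4p/3) = −0.75 ln(1 − 0.092887) = −0.75 ln(0.907113)
  = −0.75 × (-0.097488) = 0.073116 substitutions/site.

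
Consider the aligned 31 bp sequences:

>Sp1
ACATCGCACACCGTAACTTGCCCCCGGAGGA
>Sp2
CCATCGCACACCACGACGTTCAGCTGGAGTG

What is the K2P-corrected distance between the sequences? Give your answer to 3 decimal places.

Of 31 sites, 5 differences are transitions and 6 are transversions, so P = 5/31 ≈ 0.16129 and Q = 6/31 ≈ 0.193548.
Under the Kimura two-parameter model, d = −½ ln(1 − 2P − Q) − ¼ ln(1 − 2Q).
1 − 2P − Q = 0.483872, giving −½ ln(0.483872) = 0.362967.
1 − 2Q = 0.612904, giving −¼ ln(0.612904) = 0.122387.
d = 0.362967 + 0.122387 = 0.485354.

0.485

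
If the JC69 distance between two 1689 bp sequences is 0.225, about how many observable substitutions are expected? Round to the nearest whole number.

Invert JC69: p = (3/4)(1 − e^(−4d/3)) = 0.75 × (1 − e^(-0.3)) = 0.75 × (1 − 0.740818) = 0.194387.
Expected differing sites = pL ≈ 0.194387 × 1689 = 328.319643 ≈ 328.

328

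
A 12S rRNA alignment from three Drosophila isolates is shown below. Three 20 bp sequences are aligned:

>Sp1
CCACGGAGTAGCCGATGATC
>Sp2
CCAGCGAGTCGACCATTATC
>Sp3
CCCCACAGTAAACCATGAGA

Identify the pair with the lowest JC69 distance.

Sp1–Sp2: 6/20 differ, p = 0.300, d = 0.383.
Sp1–Sp3: 8/20 differ, p = 0.400, d = 0.572.
Sp2–Sp3: 9/20 differ, p = 0.450, d = 0.687.
The smallest distance is between Sp1 and Sp2.

Sp1 and Sp2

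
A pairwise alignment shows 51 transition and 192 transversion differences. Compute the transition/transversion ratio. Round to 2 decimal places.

0.27

R = 51/192 = 0.265625 ≈ 0.27 (to 2 d.p.).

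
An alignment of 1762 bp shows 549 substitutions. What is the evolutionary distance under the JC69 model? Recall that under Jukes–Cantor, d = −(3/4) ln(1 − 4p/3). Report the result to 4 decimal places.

p = 549/1762 ≈ 0.311578.
d = −(3/4) ln(1 − 4p/3) = −0.75 ln(1 − 0.415437) = −0.75 ln(0.584563)
  = −0.75 × (-0.536891) = 0.402668 substitutions/site.

0.4027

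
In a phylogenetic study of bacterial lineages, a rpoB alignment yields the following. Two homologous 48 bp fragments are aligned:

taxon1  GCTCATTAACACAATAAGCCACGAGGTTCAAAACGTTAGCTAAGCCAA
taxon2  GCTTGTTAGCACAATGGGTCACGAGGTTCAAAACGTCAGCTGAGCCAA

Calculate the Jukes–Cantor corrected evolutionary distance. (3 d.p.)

The sequences differ at 8 of 48 sites (4, 5, 9, 16, 17, 19, 37, 42), so p = 8/48 ≈ 0.166667.
d = −(3/4) ln(1 − 4p/3) = −0.75 ln(1 − 0.222223) = −0.75 ln(0.777777)
  = −0.75 × (-0.251315) = 0.188486 substitutions/site.

0.188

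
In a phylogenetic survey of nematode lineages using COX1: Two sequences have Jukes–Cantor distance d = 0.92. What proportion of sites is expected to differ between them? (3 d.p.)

0.530

p = (3/4)(1 − e^(−4d/3)) = 0.75 × (1 − e^(-1.226667)) = 0.75 × (1 − 0.293268) = 0.530049.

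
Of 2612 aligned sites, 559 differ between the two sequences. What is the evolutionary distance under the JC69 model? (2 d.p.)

p = 559/2612 ≈ 0.214012.
d = −(3/4) ln(1 − 4p/3) = −0.75 ln(1 − 0.285349) = −0.75 ln(0.714651)
  = −0.75 × (-0.335961) = 0.251971 substitutions/site.

0.25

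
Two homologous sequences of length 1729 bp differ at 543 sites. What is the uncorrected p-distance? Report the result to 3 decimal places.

0.314

p = 543/1729 = 0.314054… ≈ 0.314 (to 3 d.p.).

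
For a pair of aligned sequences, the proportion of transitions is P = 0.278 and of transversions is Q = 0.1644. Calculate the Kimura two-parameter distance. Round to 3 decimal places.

Under the Kimura two-parameter model, d = −½ ln(1 − 2P − Q) − ¼ ln(1 − 2Q).
1 − 2P − Q = 0.2796, giving −½ ln(0.2796) = 0.637198.
1 − 2Q = 0.6712, giving −¼ ln(0.6712) = 0.099672.
d = 0.637198 + 0.099672 = 0.736870.

0.737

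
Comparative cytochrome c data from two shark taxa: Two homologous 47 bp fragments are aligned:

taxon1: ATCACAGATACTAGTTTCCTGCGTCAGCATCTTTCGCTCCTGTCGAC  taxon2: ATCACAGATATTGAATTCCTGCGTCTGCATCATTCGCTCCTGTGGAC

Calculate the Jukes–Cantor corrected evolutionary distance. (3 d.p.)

The sequences differ at 7 of 47 sites (11, 13, 14, 15, 26, 32, 44), so p = 7/47 ≈ 0.148936.
d = −(3/4) ln(1 − 4p/3) = −0.75 ln(1 − 0.198581) = −0.75 ln(0.801419)
  = −0.75 × (-0.221371) = 0.166028 substitutions/site.

0.166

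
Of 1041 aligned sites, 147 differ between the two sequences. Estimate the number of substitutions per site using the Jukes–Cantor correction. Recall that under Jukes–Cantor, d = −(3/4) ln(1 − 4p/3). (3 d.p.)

0.156

p = 147/1041 ≈ 0.14121.
d = −(3/4) ln(1 − 4p/3) = −0.75 ln(1 − 0.18828) = −0.75 ln(0.81172)
  = −0.75 × (-0.208600) = 0.156450 substitutions/site.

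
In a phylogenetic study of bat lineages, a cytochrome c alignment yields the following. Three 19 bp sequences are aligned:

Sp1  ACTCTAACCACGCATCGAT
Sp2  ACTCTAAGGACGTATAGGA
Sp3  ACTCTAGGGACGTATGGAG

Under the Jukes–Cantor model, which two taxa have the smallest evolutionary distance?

Sp2 and Sp3

Sp1–Sp2: 6/19 differ, p = 0.316, d = 0.410.
Sp1–Sp3: 6/19 differ, p = 0.316, d = 0.410.
Sp2–Sp3: 4/19 differ, p = 0.211, d = 0.247.
The smallest distance is between Sp2 and Sp3.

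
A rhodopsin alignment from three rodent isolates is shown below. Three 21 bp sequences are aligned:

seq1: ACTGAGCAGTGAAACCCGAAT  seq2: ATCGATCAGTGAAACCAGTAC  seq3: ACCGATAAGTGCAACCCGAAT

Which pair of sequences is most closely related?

seq1–seq2: 6/21 differ, p = 0.286, d = 0.360.
seq1–seq3: 4/21 differ, p = 0.190, d = 0.220.
seq2–seq3: 6/21 differ, p = 0.286, d = 0.360.
The smallest distance is between seq1 and seq3.

seq1 and seq3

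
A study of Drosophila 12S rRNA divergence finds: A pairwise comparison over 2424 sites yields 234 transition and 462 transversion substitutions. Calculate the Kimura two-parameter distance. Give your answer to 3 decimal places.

P = 234/2424 ≈ 0.096535 and Q = 462/2424 ≈ 0.190594.
Under the Kimura two-parameter model, d = −½ ln(1 − 2P − Q) − ¼ ln(1 − 2Q).
1 − 2P − Q = 0.616336, giving −½ ln(0.616336) = 0.241982.
1 − 2Q = 0.618812, giving −¼ ln(0.618812) = 0.119988.
d = 0.241982 + 0.119988 = 0.361970.

0.362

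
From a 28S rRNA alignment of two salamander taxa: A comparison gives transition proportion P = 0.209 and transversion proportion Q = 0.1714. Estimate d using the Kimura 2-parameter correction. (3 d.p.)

0.550

Under the Kimura two-parameter model, d = −½ ln(1 − 2P − Q) − ¼ ln(1 − 2Q).
1 − 2P − Q = 0.4106, giving −½ ln(0.4106) = 0.445068.
1 − 2Q = 0.6572, giving −¼ ln(0.6572) = 0.104942.
d = 0.445068 + 0.104942 = 0.550010.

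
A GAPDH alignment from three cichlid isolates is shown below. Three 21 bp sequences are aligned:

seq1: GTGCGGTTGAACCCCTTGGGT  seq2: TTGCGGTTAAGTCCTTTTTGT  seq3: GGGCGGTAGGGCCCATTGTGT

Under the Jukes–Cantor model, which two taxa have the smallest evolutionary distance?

seq1 and seq3

seq1–seq2: 7/21 differ, p = 0.333, d = 0.441.
seq1–seq3: 6/21 differ, p = 0.286, d = 0.360.
seq2–seq3: 8/21 differ, p = 0.381, d = 0.532.
The smallest distance is between seq1 and seq3.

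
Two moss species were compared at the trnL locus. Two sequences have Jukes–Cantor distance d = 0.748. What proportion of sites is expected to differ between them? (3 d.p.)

p = (3/4)(1 − e^(−4d/3)) = 0.75 × (1 − e^(-0.997333)) = 0.75 × (1 − 0.368862) = 0.473354.

0.473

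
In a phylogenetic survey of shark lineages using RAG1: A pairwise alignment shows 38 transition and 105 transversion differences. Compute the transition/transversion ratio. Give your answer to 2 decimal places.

0.36

R = 38/105 = 0.361904… ≈ 0.36 (to 2 d.p.).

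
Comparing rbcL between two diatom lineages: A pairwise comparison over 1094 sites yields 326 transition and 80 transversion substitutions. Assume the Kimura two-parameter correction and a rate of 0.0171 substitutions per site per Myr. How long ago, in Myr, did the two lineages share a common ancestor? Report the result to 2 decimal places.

17.32

P = 326/1094 ≈ 0.297989 and Q = 80/1094 ≈ 0.073126.
Under the Kimura two-parameter model, d = −½ ln(1 − 2P − Q) − ¼ ln(1 − 2Q).
1 − 2P − Q = 0.330896, giving −½ ln(0.330896) = 0.552976.
1 − 2Q = 0.853748, giving −¼ ln(0.853748) = 0.039530.
d = 0.552976 + 0.039530 = 0.592506.
Under a molecular clock d = 2μt, so t = d/(2μ) = 0.592506 / (2 × 0.0171) = 17.32 Myr.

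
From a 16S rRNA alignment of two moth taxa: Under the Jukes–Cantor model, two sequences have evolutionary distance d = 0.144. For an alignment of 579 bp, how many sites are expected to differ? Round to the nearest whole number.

76

Invert JC69: p = (3/4)(1 − e^(−4d/3)) = 0.75 × (1 − e^(-0.192)) = 0.75 × (1 − 0.825307) = 0.131020.
Expected differing sites = pL ≈ 0.131020 × 579 = 75.86058 ≈ 76.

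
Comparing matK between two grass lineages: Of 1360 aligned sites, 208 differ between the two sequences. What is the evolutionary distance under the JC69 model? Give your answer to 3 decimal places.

0.171

p = 208/1360 ≈ 0.152941.
d = −(3/4) ln(1 − 4p/3) = −0.75 ln(1 − 0.203921) = −0.75 ln(0.796079)
  = −0.75 × (-0.228057) = 0.171043 substitutions/site.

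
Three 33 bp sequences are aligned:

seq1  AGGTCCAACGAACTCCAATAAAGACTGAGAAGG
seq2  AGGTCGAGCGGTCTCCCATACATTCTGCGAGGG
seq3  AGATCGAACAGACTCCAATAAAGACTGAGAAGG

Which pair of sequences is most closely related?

seq1–seq2: 10/33 differ, p = 0.303, d = 0.388.
seq1–seq3: 4/33 differ, p = 0.121, d = 0.132.
seq2–seq3: 10/33 differ, p = 0.303, d = 0.388.
The smallest distance is between seq1 and seq3.

seq1 and seq3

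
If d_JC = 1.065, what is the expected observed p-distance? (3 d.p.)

0.569

p = (3/4)(1 − e^(−4d/3)) = 0.75 × (1 − e^(-1.42)) = 0.75 × (1 − 0.241714) = 0.568715.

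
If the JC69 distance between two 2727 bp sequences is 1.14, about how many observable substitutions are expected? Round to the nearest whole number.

1598

Invert JC69: p = (3/4)(1 − e^(−4d/3)) = 0.75 × (1 − e^(-1.52)) = 0.75 × (1 − 0.218712) = 0.585966.
Expected differing sites = pL ≈ 0.585966 × 2727 = 1597.929282 ≈ 1598.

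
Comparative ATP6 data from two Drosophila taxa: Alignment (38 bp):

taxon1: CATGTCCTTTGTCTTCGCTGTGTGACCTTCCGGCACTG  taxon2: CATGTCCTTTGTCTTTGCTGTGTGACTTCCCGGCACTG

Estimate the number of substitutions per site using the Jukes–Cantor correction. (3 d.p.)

The sequences differ at 3 of 38 sites (16, 27, 29), so p = 3/38 ≈ 0.078947.
d = −(3/4) ln(1 − 4p/3) = −0.75 ln(1 − 0.105263) = −0.75 ln(0.894737)
  = −0.75 × (-0.111225) = 0.083419 substitutions/site.

0.083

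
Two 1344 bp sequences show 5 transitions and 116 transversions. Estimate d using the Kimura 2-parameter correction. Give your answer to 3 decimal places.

P = 5/1344 ≈ 0.00372 and Q = 116/1344 ≈ 0.08631.
Under the Kimura two-parameter model, d = −½ ln(1 − 2P − Q) − ¼ ln(1 − 2Q).
1 − 2P − Q = 0.90625, giving −½ ln(0.90625) = 0.049220.
1 − 2Q = 0.82738, giving −¼ ln(0.82738) = 0.047373.
d = 0.049220 + 0.047373 = 0.096593.

0.097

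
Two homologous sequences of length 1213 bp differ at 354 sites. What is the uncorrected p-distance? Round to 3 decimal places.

p = 354/1213 = 0.291838… ≈ 0.292 (to 3 d.p.).

0.292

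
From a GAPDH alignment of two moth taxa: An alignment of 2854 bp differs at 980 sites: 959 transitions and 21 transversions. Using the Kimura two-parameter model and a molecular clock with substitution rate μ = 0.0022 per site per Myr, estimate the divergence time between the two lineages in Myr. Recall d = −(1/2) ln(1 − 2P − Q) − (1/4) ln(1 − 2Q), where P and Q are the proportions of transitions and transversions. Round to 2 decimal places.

P = 959/2854 ≈ 0.33602 and Q = 21/2854 ≈ 0.007358.
Under the Kimura two-parameter model, d = −½ ln(1 − 2P − Q) − ¼ ln(1 − 2Q).
1 − 2P − Q = 0.320602, giving −½ ln(0.320602) = 0.568777.
1 − 2Q = 0.985284, giving −¼ ln(0.985284) = 0.003706.
d = 0.568777 + 0.003706 = 0.572483.
Under a molecular clock d = 2μt, so t = d/(2μ) = 0.572483 / (2 × 0.0022) = 130.11 Myr.

130.11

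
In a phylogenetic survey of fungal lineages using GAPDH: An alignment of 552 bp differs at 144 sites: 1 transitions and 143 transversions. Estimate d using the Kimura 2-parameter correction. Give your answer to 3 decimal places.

0.335

P = 1/552 ≈ 0.001812 and Q = 143/552 ≈ 0.259058.
Under the Kimura two-parameter model, d = −½ ln(1 − 2P − Q) − ¼ ln(1 − 2Q).
1 − 2P − Q = 0.737318, giving −½ ln(0.737318) = 0.152368.
1 − 2Q = 0.481884, giving −¼ ln(0.481884) = 0.182513.
d = 0.152368 + 0.182513 = 0.334881.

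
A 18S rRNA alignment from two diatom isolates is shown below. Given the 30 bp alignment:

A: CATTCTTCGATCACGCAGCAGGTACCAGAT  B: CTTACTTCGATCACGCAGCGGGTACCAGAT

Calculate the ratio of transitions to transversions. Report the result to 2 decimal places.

0.50

Transitions are A↔G and C↔T; transversions are all other mismatches.
Transitions: 1. Transversions: 2.
R = 1/2 = 0.50.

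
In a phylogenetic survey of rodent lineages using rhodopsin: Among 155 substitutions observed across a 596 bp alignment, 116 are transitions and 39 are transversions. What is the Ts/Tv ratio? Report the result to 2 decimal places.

R = 116/39 = 2.974358… ≈ 2.97 (to 2 d.p.).

2.97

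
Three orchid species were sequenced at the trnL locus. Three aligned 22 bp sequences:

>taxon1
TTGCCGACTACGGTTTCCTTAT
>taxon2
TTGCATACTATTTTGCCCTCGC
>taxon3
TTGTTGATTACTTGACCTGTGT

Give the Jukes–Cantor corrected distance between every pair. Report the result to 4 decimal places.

taxon1–taxon2: 10/22 sites differ → p ≈ 0.454545, d = −0.75 ln(1 − 0.60606) = 0.698667 ≈ 0.6987.
taxon1–taxon3: 11/22 sites differ → p = 0.5, d = −0.75 ln(1 − 0.666667) = 0.823960 ≈ 0.8240.
taxon2–taxon3: 11/22 sites differ → p = 0.5, d = −0.75 ln(1 − 0.666667) = 0.823960 ≈ 0.8240.

d(taxon1,taxon2) = 0.6987, d(taxon1,taxon3) = 0.8240, d(taxon2,taxon3) = 0.8240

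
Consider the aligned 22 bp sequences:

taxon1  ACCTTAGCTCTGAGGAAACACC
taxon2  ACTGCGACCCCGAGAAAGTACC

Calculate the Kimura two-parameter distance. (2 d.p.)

Of 22 sites, 9 differences are transitions and 1 are transversions, so P = 9/22 ≈ 0.409091 and Q = 1/22 ≈ 0.045455.
Under the Kimura two-parameter model, d = −½ ln(1 − 2P − Q) − ¼ ln(1 − 2Q).
1 − 2P − Q = 0.136363, giving −½ ln(0.136363) = 0.996217.
1 − 2Q = 0.90909, giving −¼ ln(0.90909) = 0.023828.
d = 0.996217 + 0.023828 = 1.020045.

1.02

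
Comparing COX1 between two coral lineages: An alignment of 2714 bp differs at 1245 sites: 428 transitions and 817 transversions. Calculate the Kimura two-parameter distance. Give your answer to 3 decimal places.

P = 428/2714 ≈ 0.157701 and Q = 817/2714 ≈ 0.301032.
Under the Kimura two-parameter model, d = −½ ln(1 − 2P − Q) − ¼ ln(1 − 2Q).
1 − 2P − Q = 0.383566, giving −½ ln(0.383566) = 0.479122.
1 − 2Q = 0.397936, giving −¼ ln(0.397936) = 0.230366.
d = 0.479122 + 0.230366 = 0.709488.

0.709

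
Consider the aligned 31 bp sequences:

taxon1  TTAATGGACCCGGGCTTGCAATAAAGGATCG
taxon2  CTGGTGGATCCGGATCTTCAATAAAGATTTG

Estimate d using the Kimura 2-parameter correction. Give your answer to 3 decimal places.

Of 31 sites, 9 differences are transitions and 2 are transversions, so P = 9/31 ≈ 0.290323 and Q = 2/31 ≈ 0.064516.
Under the Kimura two-parameter model, d = −½ ln(1 − 2P − Q) − ¼ ln(1 − 2Q).
1 − 2P − Q = 0.354838, giving −½ ln(0.354838) = 0.518047.
1 − 2Q = 0.870968, giving −¼ ln(0.870968) = 0.034538.
d = 0.518047 + 0.034538 = 0.552585.

0.553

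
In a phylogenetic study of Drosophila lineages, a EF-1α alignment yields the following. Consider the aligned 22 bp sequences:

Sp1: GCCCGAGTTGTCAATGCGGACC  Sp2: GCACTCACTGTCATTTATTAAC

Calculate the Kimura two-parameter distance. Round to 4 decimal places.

0.8731

Of 22 sites, 2 differences are transitions and 9 are transversions, so P = 2/22 ≈ 0.090909 and Q = 9/22 ≈ 0.409091.
Under the Kimura two-parameter model, d = −½ ln(1 − 2P − Q) − ¼ ln(1 − 2Q).
1 − 2P − Q = 0.409091, giving −½ ln(0.409091) = 0.446909.
1 − 2Q = 0.181818, giving −¼ ln(0.181818) = 0.426187.
d = 0.446909 + 0.426187 = 0.873096.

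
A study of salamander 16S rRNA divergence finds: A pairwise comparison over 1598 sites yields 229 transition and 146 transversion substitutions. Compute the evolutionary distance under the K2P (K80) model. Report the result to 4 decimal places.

0.2878

P = 229/1598 ≈ 0.143304 and Q = 146/1598 ≈ 0.091364.
Under the Kimura two-parameter model, d = −½ ln(1 − 2P − Q) − ¼ ln(1 − 2Q).
1 − 2P − Q = 0.622028, giving −½ ln(0.622028) = 0.237385.
1 − 2Q = 0.817272, giving −¼ ln(0.817272) = 0.050446.
d = 0.237385 + 0.050446 = 0.287831.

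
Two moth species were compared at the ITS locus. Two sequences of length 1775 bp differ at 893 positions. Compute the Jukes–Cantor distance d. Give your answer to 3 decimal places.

p = 893/1775 ≈ 0.503099.
d = −(3/4) ln(1 − 4p/3) = −0.75 ln(1 − 0.670799) = −0.75 ln(0.329201)
  = −0.75 × (-1.111087) = 0.833315 substitutions/site.

0.833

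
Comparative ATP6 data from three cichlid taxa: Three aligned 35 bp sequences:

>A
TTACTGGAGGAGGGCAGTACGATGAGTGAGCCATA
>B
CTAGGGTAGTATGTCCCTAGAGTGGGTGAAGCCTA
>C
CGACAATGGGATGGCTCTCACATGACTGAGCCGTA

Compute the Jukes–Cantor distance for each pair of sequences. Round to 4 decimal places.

A–B: 16/35 sites differ → p ≈ 0.457143, d = −0.75 ln(1 − 0.609524) = 0.705292 ≈ 0.7053.
A–C: 14/35 sites differ → p = 0.4, d = −0.75 ln(1 − 0.533333) = 0.571605 ≈ 0.5716.
B–C: 17/35 sites differ → p ≈ 0.485714, d = −0.75 ln(1 − 0.647619) = 0.782282 ≈ 0.7823.

d(A,B) = 0.7053, d(A,C) = 0.5716, d(B,C) = 0.7823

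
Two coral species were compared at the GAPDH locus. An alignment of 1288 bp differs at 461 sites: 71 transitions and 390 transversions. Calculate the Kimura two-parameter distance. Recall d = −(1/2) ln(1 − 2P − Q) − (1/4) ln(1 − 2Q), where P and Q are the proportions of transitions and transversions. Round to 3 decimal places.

P = 71/1288 ≈ 0.055124 and Q = 390/1288 ≈ 0.302795.
Under the Kimura two-parameter model, d = −½ ln(1 − 2P − Q) − ¼ ln(1 − 2Q).
1 − 2P − Q = 0.586957, giving −½ ln(0.586957) = 0.266402.
1 − 2Q = 0.39441, giving −¼ ln(0.39441) = 0.232591.
d = 0.266402 + 0.232591 = 0.498993.

0.499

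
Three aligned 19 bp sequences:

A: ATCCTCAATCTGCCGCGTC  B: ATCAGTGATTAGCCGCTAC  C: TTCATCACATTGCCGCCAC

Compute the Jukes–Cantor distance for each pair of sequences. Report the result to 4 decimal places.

A–B: 8/19 sites differ → p ≈ 0.421053, d = −0.75 ln(1 − 0.561404) = 0.618132 ≈ 0.6181.
A–C: 7/19 sites differ → p ≈ 0.368421, d = −0.75 ln(1 − 0.491228) = 0.506816 ≈ 0.5068.
B–C: 8/19 sites differ → p ≈ 0.421053, d = −0.75 ln(1 − 0.561404) = 0.618132 ≈ 0.6181.

d(A,B) = 0.6181, d(A,C) = 0.5068, d(B,C) = 0.6181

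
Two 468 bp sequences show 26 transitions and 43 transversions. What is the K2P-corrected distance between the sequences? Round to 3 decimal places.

0.164

P = 26/468 ≈ 0.055556 and Q = 43/468 ≈ 0.09188.
Under the Kimura two-parameter model, d = −½ ln(1 − 2P − Q) − ¼ ln(1 − 2Q).
1 − 2P − Q = 0.797008, giving −½ ln(0.797008) = 0.113445.
1 − 2Q = 0.81624, giving −¼ ln(0.81624) = 0.050762.
d = 0.113445 + 0.050762 = 0.164207.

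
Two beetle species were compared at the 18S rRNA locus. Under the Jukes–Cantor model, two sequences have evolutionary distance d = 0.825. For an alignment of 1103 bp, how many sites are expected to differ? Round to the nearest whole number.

Invert JC69: p = (3/4)(1 − e^(−4d/3)) = 0.75 × (1 − e^(-1.1)) = 0.75 × (1 − 0.332871) = 0.500347.
Expected differing sites = pL ≈ 0.500347 × 1103 = 551.882741 ≈ 552.

552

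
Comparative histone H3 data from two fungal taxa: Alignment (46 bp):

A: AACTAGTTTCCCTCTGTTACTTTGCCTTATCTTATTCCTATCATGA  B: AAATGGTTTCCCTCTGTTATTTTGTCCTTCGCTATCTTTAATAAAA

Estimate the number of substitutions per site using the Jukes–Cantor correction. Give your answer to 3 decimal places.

0.467

The sequences differ at 16 of 46 sites, so p = 16/46 ≈ 0.347826.
d = −(3/4) ln(1 − 4p/3) = −0.75 ln(1 − 0.463768) = −0.75 ln(0.536232)
  = −0.75 × (-0.623188) = 0.467391 substitutions/site.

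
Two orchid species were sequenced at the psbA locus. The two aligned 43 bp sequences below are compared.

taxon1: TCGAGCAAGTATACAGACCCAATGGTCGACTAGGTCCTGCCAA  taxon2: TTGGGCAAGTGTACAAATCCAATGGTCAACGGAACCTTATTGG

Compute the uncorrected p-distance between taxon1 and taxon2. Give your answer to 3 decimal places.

The sequences differ at 17 of 43 positions.
p = 17/43 = 0.395348… ≈ 0.395 (to 3 d.p.).

0.395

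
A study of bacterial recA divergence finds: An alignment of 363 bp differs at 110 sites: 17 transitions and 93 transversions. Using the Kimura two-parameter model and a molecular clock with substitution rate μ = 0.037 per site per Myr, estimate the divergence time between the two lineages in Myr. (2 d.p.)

5.34

P = 17/363 ≈ 0.046832 and Q = 93/363 ≈ 0.256198.
Under the Kimura two-parameter model, d = −½ ln(1 − 2P − Q) − ¼ ln(1 − 2Q).
1 − 2P − Q = 0.650138, giving −½ ln(0.650138) = 0.215285.
1 − 2Q = 0.487604, giving −¼ ln(0.487604) = 0.179563.
d = 0.215285 + 0.179563 = 0.394848.
Under a molecular clock d = 2μt, so t = d/(2μ) = 0.394848 / (2 × 0.037) = 5.34 Myr.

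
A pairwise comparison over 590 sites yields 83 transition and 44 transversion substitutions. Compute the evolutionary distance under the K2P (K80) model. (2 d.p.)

0.26

P = 83/590 ≈ 0.140678 and Q = 44/590 ≈ 0.074576.
Under the Kimura two-parameter model, d = −½ ln(1 − 2P − Q) − ¼ ln(1 − 2Q).
1 − 2P − Q = 0.644068, giving −½ ln(0.644068) = 0.219975.
1 − 2Q = 0.850848, giving −¼ ln(0.850848) = 0.040380.
d = 0.219975 + 0.040380 = 0.260355.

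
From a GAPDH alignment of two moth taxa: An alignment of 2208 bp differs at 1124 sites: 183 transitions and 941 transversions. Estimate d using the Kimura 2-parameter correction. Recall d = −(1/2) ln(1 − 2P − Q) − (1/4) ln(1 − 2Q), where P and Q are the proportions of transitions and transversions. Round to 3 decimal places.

P = 183/2208 ≈ 0.08288 and Q = 941/2208 ≈ 0.426178.
Under the Kimura two-parameter model, d = −½ ln(1 − 2P − Q) − ¼ ln(1 − 2Q).
1 − 2P − Q = 0.408062, giving −½ ln(0.408062) = 0.448168.
1 − 2Q = 0.147644, giving −¼ ln(0.147644) = 0.478238.
d = 0.448168 + 0.478238 = 0.926406.

0.926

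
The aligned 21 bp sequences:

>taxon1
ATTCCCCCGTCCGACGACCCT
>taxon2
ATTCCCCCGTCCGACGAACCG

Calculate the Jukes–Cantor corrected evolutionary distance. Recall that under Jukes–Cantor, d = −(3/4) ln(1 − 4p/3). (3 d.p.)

The sequences differ at 2 of 21 sites (18, 21), so p = 2/21 ≈ 0.095238.
d = −(3/4) ln(1 − 4p/3) = −0.75 ln(1 − 0.126984) = −0.75 ln(0.873016)
  = −0.75 × (-0.135801) = 0.101851 substitutions/site.

0.102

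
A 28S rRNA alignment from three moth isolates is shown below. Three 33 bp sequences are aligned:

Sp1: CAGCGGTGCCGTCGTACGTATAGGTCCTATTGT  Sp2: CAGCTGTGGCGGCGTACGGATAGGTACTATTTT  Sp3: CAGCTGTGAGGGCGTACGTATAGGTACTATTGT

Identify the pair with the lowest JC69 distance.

Sp1–Sp2: 6/33 differ, p = 0.182, d = 0.208.
Sp1–Sp3: 5/33 differ, p = 0.152, d = 0.169.
Sp2–Sp3: 4/33 differ, p = 0.121, d = 0.132.
The smallest distance is between Sp2 and Sp3.

Sp2 and Sp3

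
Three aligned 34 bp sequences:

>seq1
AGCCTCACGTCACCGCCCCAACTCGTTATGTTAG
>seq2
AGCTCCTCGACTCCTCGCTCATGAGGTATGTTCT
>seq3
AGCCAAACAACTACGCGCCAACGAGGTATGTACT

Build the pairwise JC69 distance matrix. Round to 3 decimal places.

seq1–seq2: 15/34 sites differ → p ≈ 0.441176, d = −0.75 ln(1 − 0.588235) = 0.665477 ≈ 0.665.
seq1–seq3: 13/34 sites differ → p ≈ 0.382353, d = −0.75 ln(1 − 0.509804) = 0.534712 ≈ 0.535.
seq2–seq3: 11/34 sites differ → p ≈ 0.323529, d = −0.75 ln(1 − 0.431372) = 0.423397 ≈ 0.423.

d(seq1,seq2) = 0.665, d(seq1,seq3) = 0.535, d(seq2,seq3) = 0.423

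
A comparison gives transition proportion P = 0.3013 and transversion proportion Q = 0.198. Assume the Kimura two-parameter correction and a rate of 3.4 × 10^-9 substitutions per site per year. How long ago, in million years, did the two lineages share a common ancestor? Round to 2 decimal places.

137.10

Under the Kimura two-parameter model, d = −½ ln(1 − 2P − Q) − ¼ ln(1 − 2Q).
1 − 2P − Q = 0.1994, giving −½ ln(0.1994) = 0.806221.
1 − 2Q = 0.604, giving −¼ ln(0.604) = 0.126045.
d = 0.806221 + 0.126045 = 0.932266.
Under a molecular clock d = 2μt, so t = d/(2μ) = 0.932266 / (2 × 3.4 × 10^-9) = 137.10 million years.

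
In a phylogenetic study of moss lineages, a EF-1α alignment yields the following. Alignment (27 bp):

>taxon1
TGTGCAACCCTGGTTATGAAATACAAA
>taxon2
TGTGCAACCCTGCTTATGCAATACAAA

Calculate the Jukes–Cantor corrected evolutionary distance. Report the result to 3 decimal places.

0.078

The sequences differ at 2 of 27 sites (13, 19), so p = 2/27 ≈ 0.074074.
d = −(3/4) ln(1 − 4p/3) = −0.75 ln(1 − 0.098765) = −0.75 ln(0.901235)
  = −0.75 × (-0.103989) = 0.077992 substitutions/site.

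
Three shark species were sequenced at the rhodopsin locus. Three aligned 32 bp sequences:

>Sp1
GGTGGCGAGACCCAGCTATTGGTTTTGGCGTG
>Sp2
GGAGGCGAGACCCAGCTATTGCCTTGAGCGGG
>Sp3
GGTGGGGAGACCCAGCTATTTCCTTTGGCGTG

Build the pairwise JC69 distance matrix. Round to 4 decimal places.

d(Sp1,Sp2) = 0.2158, d(Sp1,Sp3) = 0.1367, d(Sp2,Sp3) = 0.2158

Sp1–Sp2: 6/32 sites differ → p = 0.1875, d = −0.75 ln(1 − 0.25) = 0.215762 ≈ 0.2158.
Sp1–Sp3: 4/32 sites differ → p = 0.125, d = −0.75 ln(1 − 0.166667) = 0.136741 ≈ 0.1367.
Sp2–Sp3: 6/32 sites differ → p = 0.1875, d = −0.75 ln(1 − 0.25) = 0.215762 ≈ 0.2158.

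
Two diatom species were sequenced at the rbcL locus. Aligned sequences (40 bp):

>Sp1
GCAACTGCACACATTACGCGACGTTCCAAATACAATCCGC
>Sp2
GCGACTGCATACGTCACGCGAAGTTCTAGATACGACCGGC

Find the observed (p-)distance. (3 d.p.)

0.250

The sequences differ at 10 of 40 positions (sites 3, 10, 13, 15, 22, 27, 29, 34, 36, 38).
p = 10/40 = 0.250.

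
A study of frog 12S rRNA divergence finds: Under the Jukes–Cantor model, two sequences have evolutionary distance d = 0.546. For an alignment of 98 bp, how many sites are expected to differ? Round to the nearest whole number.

Invert JC69: p = (3/4)(1 − e^(−4d/3)) = 0.75 × (1 − e^(-0.728)) = 0.75 × (1 − 0.482874) = 0.387845.
Expected differing sites = pL ≈ 0.387845 × 98 = 38.00881 ≈ 38.

38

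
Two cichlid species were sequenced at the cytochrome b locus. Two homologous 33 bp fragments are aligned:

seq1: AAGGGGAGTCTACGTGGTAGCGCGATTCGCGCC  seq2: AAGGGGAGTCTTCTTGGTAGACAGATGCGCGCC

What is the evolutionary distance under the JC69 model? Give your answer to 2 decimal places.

The sequences differ at 6 of 33 sites (12, 14, 21, 22, 23, 27), so p = 6/33 ≈ 0.181818.
d = −(3/4) ln(1 − 4p/3) = −0.75 ln(1 − 0.242424) = −0.75 ln(0.757576)
  = −0.75 × (-0.277631) = 0.208223 substitutions/site.

0.21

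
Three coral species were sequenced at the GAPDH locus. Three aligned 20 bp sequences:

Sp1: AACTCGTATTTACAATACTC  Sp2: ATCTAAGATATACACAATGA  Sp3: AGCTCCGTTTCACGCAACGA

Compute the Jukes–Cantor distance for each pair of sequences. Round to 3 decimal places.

d(Sp1,Sp2) = 0.824, d(Sp1,Sp3) = 0.824, d(Sp2,Sp3) = 0.572

Sp1–Sp2: 10/20 sites differ → p = 0.5, d = −0.75 ln(1 − 0.666667) = 0.823960 ≈ 0.824.
Sp1–Sp3: 10/20 sites differ → p = 0.5, d = −0.75 ln(1 − 0.666667) = 0.823960 ≈ 0.824.
Sp2–Sp3: 8/20 sites differ → p = 0.4, d = −0.75 ln(1 − 0.533333) = 0.571605 ≈ 0.572.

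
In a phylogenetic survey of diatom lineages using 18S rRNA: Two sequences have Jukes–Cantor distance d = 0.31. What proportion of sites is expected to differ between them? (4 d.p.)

0.2539

p = (3/4)(1 − e^(−4d/3)) = 0.75 × (1 − e^(-0.413333)) = 0.75 × (1 − 0.661442) = 0.253919.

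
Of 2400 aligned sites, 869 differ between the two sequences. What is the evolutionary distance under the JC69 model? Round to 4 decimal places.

0.4945

p = 869/2400 ≈ 0.362083.
d = −(3/4) ln(1 − 4p/3) = −0.75 ln(1 − 0.482777) = −0.75 ln(0.517223)
  = −0.75 × (-0.659281) = 0.494461 substitutions/site.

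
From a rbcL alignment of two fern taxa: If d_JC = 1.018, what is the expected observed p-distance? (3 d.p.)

p = (3/4)(1 − e^(−4d/3)) = 0.75 × (1 − e^(-1.357333)) = 0.75 × (1 − 0.257346) = 0.556991.

0.557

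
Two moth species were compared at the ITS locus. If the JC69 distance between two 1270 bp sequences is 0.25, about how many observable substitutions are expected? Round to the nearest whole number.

Invert JC69: p = (3/4)(1 − e^(−4d/3)) = 0.75 × (1 − e^(-0.333333)) = 0.75 × (1 − 0.716532) = 0.212601.
Expected differing sites = pL ≈ 0.212601 × 1270 = 270.00327 ≈ 270.

270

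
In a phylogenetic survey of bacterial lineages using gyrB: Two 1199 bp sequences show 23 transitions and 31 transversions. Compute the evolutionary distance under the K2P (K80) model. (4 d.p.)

P = 23/1199 ≈ 0.019183 and Q = 31/1199 ≈ 0.025855.
Under the Kimura two-parameter model, d = −½ ln(1 − 2P − Q) − ¼ ln(1 − 2Q).
1 − 2P − Q = 0.935779, giving −½ ln(0.935779) = 0.033188.
1 − 2Q = 0.94829, giving −¼ ln(0.94829) = 0.013274.
d = 0.033188 + 0.013274 = 0.046462.

0.0465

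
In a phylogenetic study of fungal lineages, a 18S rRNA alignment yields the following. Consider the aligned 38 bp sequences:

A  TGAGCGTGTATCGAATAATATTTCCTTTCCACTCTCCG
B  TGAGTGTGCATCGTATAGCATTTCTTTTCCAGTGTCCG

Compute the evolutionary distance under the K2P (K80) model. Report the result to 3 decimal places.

0.252

Of 38 sites, 5 differences are transitions and 3 are transversions, so P = 5/38 ≈ 0.131579 and Q = 3/38 ≈ 0.078947.
Under the Kimura two-parameter model, d = −½ ln(1 − 2P − Q) − ¼ ln(1 − 2Q).
1 − 2P − Q = 0.657895, giving −½ ln(0.657895) = 0.209355.
1 − 2Q = 0.842106, giving −¼ ln(0.842106) = 0.042962.
d = 0.209355 + 0.042962 = 0.252317.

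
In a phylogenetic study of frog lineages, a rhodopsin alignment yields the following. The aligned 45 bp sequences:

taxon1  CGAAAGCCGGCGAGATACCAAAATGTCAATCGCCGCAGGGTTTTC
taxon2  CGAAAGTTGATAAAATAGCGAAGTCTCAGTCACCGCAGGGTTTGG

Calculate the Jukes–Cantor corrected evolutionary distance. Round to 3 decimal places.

0.402

The sequences differ at 14 of 45 sites, so p = 14/45 ≈ 0.311111.
d = −(3/4) ln(1 − 4p/3) = −0.75 ln(1 − 0.414815) = −0.75 ln(0.585185)
  = −0.75 × (-0.535827) = 0.401870 substitutions/site.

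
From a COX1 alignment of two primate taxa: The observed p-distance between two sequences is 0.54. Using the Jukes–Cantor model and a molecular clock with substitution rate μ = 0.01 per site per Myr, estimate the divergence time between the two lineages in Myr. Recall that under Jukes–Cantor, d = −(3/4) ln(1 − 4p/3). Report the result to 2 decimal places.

47.74

d = −(3/4) ln(1 − 4p/3) = −0.75 ln(1 − 0.72) = −0.75 ln(0.28)
  = −0.75 × (-1.272966) = 0.954725 substitutions/site.
Under a molecular clock d = 2μt, so t = d/(2μ) = 0.954725 / (2 × 0.01) = 47.74 Myr.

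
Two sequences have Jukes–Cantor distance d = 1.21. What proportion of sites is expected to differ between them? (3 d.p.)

0.601

p = (3/4)(1 − e^(−4d/3)) = 0.75 × (1 − e^(-1.613333)) = 0.75 × (1 − 0.199222) = 0.600584.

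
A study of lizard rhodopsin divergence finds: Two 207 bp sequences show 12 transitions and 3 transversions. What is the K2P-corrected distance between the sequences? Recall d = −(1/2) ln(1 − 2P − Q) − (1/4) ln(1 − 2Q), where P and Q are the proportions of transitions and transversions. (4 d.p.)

0.0772

P = 12/207 ≈ 0.057971 and Q = 3/207 ≈ 0.014493.
Under the Kimura two-parameter model, d = −½ ln(1 − 2P − Q) − ¼ ln(1 − 2Q).
1 − 2P − Q = 0.869565, giving −½ ln(0.869565) = 0.069881.
1 − 2Q = 0.971014, giving −¼ ln(0.971014) = 0.007354.
d = 0.069881 + 0.007354 = 0.077235.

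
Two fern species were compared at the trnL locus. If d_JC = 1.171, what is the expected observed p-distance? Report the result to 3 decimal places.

0.593

p = (3/4)(1 − e^(−4d/3)) = 0.75 × (1 − e^(-1.561333)) = 0.75 × (1 − 0.209856) = 0.592608.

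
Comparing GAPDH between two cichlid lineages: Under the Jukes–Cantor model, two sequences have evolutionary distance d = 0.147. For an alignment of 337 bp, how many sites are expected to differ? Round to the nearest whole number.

45

Invert JC69: p = (3/4)(1 − e^(−4d/3)) = 0.75 × (1 − e^(-0.196)) = 0.75 × (1 − 0.822012) = 0.133491.
Expected differing sites = pL ≈ 0.133491 × 337 = 44.986467 ≈ 45.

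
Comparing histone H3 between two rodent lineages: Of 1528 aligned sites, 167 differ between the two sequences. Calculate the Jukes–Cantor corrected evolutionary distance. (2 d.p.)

0.12

p = 167/1528 ≈ 0.109293.
d = −(3/4) ln(1 − 4p/3) = −0.75 ln(1 − 0.145724) = −0.75 ln(0.854276)
  = −0.75 × (-0.157501) = 0.118126 substitutions/site.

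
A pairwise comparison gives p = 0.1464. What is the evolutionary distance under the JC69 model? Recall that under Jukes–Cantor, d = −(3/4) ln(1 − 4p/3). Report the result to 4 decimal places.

d = −(3/4) ln(1 − 4p/3) = −0.75 ln(1 − 0.1952) = −0.75 ln(0.8048)
  = −0.75 × (-0.217161) = 0.162871 substitutions/site.

0.1629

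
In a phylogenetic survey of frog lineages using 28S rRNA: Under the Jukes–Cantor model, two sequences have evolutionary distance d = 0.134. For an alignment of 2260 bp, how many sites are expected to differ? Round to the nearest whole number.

Invert JC69: p = (3/4)(1 − e^(−4d/3)) = 0.75 × (1 − e^(-0.178667)) = 0.75 × (1 − 0.836384) = 0.122712.
Expected differing sites = pL ≈ 0.122712 × 2260 = 277.32912 ≈ 277.

277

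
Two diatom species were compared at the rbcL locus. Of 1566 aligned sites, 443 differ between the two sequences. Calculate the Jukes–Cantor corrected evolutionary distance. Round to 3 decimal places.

0.355

p = 443/1566 ≈ 0.282886.
d = −(3/4) ln(1 − 4p/3) = −0.75 ln(1 − 0.377181) = −0.75 ln(0.622819)
  = −0.75 × (-0.473499) = 0.355124 substitutions/site.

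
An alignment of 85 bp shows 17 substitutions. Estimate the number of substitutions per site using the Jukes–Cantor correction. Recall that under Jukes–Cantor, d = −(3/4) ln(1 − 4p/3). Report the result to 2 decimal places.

p = 17/85 = 0.2.
d = −(3/4) ln(1 − 4p/3) = −0.75 ln(1 − 0.266667) = −0.75 ln(0.733333)
  = −0.75 × (-0.310155) = 0.232616 substitutions/site.

0.23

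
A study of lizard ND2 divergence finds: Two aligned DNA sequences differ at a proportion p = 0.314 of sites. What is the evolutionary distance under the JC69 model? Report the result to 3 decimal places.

0.407

d = −(3/4) ln(1 − 4p/3) = −0.75 ln(1 − 0.418667) = −0.75 ln(0.581333)
  = −0.75 × (-0.542432) = 0.406824 substitutions/site.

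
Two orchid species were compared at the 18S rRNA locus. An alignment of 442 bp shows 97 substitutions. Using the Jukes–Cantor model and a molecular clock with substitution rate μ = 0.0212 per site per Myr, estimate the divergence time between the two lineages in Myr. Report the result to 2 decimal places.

p = 97/442 ≈ 0.219457.
d = −(3/4) ln(1 − 4p/3) = −0.75 ln(1 − 0.292609) = −0.75 ln(0.707391)
  = −0.75 × (-0.346172) = 0.259629 substitutions/site.
Under a molecular clock d = 2μt, so t = d/(2μ) = 0.259629 / (2 × 0.0212) = 6.12 Myr.

6.12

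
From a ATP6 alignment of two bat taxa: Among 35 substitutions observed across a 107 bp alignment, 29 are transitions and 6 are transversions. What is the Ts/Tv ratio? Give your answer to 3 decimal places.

R = 29/6 = 4.833333… ≈ 4.833 (to 3 d.p.).

4.833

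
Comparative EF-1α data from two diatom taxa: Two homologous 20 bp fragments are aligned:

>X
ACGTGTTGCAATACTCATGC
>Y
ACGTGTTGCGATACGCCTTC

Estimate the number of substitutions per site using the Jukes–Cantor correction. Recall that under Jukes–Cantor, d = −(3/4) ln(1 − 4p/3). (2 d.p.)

0.23

The sequences differ at 4 of 20 sites (10, 15, 17, 19), so p = 4/20 = 0.2.
d = −(3/4) ln(1 − 4p/3) = −0.75 ln(1 − 0.266667) = −0.75 ln(0.733333)
  = −0.75 × (-0.310155) = 0.232616 substitutions/site.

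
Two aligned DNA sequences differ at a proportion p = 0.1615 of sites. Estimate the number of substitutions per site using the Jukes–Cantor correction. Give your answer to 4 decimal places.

d = −(3/4) ln(1 − 4p/3) = −0.75 ln(1 − 0.215333) = −0.75 ln(0.784667)
  = −0.75 × (-0.242496) = 0.181872 substitutions/site.

0.1819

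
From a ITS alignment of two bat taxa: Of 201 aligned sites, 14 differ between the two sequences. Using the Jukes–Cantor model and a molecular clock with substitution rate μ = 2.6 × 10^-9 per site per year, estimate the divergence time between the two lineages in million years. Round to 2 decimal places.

14.06

p = 14/201 ≈ 0.069652.
d = −(3/4) ln(1 − 4p/3) = −0.75 ln(1 − 0.092869) = −0.75 ln(0.907131)
  = −0.75 × (-0.097468) = 0.073101 substitutions/site.
Under a molecular clock d = 2μt, so t = d/(2μ) = 0.073101 / (2 × 2.6 × 10^-9) = 14.06 million years.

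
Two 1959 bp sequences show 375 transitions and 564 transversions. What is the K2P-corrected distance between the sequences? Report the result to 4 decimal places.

P = 375/1959 ≈ 0.191424 and Q = 564/1959 ≈ 0.287902.
Under the Kimura two-parameter model, d = −½ ln(1 − 2P − Q) − ¼ ln(1 − 2Q).
1 − 2P − Q = 0.32925, giving −½ ln(0.32925) = 0.555469.
1 − 2Q = 0.424196, giving −¼ ln(0.424196) = 0.214390.
d = 0.555469 + 0.214390 = 0.769859.

0.7699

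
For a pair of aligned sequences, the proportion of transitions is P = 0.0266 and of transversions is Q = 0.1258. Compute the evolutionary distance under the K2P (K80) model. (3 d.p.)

0.171

Under the Kimura two-parameter model, d = −½ ln(1 − 2P − Q) − ¼ ln(1 − 2Q).
1 − 2P − Q = 0.821, giving −½ ln(0.821) = 0.098616.
1 − 2Q = 0.7484, giving −¼ ln(0.7484) = 0.072454.
d = 0.098616 + 0.072454 = 0.171070.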